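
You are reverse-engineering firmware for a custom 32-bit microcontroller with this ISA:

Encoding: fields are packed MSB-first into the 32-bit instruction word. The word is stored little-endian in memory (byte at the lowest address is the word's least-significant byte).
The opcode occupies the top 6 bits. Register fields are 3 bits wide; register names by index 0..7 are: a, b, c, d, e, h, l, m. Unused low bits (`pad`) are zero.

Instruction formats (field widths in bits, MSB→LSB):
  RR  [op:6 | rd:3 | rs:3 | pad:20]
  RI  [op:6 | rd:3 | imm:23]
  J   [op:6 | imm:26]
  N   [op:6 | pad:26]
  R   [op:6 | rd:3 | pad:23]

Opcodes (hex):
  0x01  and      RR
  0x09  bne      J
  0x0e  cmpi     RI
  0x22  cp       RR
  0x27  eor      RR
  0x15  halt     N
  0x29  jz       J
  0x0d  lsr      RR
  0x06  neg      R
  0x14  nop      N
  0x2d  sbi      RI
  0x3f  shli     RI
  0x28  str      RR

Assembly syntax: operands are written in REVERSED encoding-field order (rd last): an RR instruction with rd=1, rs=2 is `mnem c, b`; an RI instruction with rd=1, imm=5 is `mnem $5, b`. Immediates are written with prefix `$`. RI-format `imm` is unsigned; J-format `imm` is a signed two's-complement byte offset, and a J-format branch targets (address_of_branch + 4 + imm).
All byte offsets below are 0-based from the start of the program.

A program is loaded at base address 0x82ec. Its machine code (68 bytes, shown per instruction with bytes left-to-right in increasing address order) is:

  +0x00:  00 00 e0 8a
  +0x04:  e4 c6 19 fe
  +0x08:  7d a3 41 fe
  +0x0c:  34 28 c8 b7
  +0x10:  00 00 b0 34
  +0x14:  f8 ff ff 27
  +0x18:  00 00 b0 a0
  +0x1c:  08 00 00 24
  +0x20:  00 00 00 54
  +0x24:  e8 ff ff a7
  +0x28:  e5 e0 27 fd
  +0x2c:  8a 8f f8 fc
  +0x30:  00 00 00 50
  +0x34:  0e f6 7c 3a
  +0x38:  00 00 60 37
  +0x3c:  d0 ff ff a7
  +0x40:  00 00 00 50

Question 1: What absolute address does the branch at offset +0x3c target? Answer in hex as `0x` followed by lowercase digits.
off 0x3c: read d0 ff ff a7 as little → 0xa7ffffd0
  top 6b → 0x29 → jz [J]
  imm: (w>>0)&0x3ffffff=0x3ffffd0 (s26→-48) → $-48
  target = base 0x82ec + off 0x3c + 4 + imm -48 = 0x82fc

0x82fc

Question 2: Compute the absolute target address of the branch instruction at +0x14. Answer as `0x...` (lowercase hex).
@+14  little-endian(f8 ff ff 27) = 0x27fffff8
  opcode bits[31:26]=0x9: bne/J
  [25:0] imm=67108856 (s26→-8) = $-8
  target = base 0x82ec + off 0x14 + 4 + imm -8 = 0x82fc

0x82fc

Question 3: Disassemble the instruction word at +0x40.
off 0x40: read 00 00 00 50 as little → 0x50000000
  top 6b → 0x14 → nop [N]

nop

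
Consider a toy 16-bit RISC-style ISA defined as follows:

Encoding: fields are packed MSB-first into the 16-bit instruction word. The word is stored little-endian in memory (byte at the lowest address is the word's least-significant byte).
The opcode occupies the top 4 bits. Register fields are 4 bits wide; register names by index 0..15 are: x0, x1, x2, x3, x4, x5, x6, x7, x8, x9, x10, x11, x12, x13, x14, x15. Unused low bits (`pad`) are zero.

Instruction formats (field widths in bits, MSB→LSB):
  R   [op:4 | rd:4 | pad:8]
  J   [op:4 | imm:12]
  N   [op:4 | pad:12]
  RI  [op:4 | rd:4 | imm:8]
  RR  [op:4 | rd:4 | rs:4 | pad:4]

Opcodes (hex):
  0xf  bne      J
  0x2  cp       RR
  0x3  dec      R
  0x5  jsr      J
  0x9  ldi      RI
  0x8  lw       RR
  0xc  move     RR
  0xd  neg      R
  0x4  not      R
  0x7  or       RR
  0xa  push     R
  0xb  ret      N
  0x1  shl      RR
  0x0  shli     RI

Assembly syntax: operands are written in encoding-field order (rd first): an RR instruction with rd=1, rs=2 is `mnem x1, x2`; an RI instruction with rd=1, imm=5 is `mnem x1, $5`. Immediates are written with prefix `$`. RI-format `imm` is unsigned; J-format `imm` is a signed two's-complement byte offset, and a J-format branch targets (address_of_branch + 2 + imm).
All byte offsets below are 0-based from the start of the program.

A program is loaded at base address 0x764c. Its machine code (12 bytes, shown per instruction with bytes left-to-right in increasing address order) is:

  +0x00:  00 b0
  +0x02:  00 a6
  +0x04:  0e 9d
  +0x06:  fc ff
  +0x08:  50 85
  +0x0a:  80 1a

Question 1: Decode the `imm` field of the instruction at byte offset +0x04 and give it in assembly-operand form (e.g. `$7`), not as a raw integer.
+0x04: 0e 9d ⇒ word 0x9d0e (little)
  top 4b → 0x9 → ldi [RI]
  rd: (w>>8)&0xf=0xd → x13
  imm: (w>>0)&0xff=0xe → $14

$14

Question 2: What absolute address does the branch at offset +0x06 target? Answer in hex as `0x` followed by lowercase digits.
0x7650

+0x06: fc ff ⇒ word 0xfffc (little)
  top 4b → 0xf → bne [J]
  imm: (w>>0)&0xfff=0xffc (s12→-4) → $-4
  target = base 0x764c + off 0x06 + 2 + imm -4 = 0x7650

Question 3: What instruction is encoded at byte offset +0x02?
push x6

[02] 00 a6 → 0xa600
  opcode bits[15:12]=0xa: push/R
  rd: (w>>8)&0xf=0x6 → x6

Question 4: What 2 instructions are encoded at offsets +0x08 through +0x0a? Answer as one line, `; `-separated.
[08] 50 85 → 0x8550
  opcode bits[15:12]=0x8: lw/RR
  rd@[11:8]=0x5 ⇒ x5
  rs@[7:4]=0x5 ⇒ x5
[0a] 80 1a → 0x1a80
  opcode bits[15:12]=0x1: shl/RR
  rd@[11:8]=0xa ⇒ x10
  rs@[7:4]=0x8 ⇒ x8

lw x5, x5; shl x10, x8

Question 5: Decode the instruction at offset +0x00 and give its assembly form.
@+00  little-endian(00 b0) = 0xb000
  top 4b → 0xb → ret [N]

ret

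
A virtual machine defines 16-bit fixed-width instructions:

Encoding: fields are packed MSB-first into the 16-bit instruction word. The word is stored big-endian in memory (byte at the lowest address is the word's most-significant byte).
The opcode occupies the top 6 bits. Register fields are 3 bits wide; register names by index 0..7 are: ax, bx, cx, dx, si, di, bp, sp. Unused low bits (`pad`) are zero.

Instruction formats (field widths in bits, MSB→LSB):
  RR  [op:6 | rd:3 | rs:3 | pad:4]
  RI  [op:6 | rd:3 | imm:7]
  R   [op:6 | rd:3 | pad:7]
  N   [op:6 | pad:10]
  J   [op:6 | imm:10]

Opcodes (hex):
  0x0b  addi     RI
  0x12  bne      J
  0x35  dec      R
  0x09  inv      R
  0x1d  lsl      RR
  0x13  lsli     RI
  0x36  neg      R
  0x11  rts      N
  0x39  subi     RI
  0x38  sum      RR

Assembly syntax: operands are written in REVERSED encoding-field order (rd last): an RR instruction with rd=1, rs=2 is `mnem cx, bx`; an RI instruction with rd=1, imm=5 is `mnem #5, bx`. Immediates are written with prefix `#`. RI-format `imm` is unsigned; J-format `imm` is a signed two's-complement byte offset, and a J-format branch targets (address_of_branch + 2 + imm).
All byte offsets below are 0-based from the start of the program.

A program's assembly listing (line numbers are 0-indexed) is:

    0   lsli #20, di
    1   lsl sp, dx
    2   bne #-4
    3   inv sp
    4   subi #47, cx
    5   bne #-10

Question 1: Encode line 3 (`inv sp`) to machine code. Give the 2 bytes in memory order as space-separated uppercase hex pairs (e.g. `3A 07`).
line 3 (inv): pack op=0x9:6|rd=7:3|pad=0:7 = 0x2780; big→ 27 80

27 80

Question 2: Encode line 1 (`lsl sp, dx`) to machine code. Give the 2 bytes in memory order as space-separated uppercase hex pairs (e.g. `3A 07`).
line 1 (lsl): pack op=0x1d:6|rd=3:3|rs=7:3|pad=0:4 = 0x75f0; big→ 75 f0

75 F0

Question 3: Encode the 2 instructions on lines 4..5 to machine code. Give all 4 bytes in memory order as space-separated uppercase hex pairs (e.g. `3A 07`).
line 4 (subi): pack op=0x39:6|rd=2:3|imm=47:7 = 0xe52f; big→ e5 2f
line 5 (bne): pack op=0x12:6|imm=-10:10 = 0x4bf6; big→ 4b f6

E5 2F 4B F6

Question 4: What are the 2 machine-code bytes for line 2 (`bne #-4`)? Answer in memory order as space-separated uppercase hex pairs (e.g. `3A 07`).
L2: bne op=0x12:6|imm=-4:10 ⇒ 0x4bfc ⇒ big 4b fc

4B FC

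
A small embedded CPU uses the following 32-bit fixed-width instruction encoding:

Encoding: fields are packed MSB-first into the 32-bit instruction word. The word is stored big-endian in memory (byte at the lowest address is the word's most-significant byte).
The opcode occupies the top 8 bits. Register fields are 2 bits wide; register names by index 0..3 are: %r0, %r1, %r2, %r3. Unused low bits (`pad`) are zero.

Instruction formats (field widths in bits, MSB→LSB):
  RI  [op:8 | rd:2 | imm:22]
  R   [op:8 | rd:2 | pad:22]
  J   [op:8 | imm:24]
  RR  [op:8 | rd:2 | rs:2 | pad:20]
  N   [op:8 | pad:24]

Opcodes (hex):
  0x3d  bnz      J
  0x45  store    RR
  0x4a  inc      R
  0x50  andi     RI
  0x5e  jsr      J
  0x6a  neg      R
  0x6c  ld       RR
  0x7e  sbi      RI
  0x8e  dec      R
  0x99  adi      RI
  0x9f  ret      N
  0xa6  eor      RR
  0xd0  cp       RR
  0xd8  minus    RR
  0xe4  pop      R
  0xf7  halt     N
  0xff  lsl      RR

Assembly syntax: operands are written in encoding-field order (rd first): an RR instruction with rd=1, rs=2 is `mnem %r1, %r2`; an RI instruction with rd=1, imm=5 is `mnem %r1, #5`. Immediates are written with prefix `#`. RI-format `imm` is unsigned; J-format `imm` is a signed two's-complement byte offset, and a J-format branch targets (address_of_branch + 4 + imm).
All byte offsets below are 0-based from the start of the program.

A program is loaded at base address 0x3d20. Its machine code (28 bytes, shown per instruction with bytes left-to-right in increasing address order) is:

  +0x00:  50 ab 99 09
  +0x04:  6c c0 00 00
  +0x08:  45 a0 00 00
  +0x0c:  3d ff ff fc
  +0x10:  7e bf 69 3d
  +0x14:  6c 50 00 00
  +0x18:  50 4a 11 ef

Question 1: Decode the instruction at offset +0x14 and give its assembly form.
ld %r1, %r1

@+14  big-endian(6c 50 00 00) = 0x6c500000
  top 8b → 0x6c → ld [RR]
  rd@[23:22]=0x1 ⇒ %r1
  rs@[21:20]=0x1 ⇒ %r1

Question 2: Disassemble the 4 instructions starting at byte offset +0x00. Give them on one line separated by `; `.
@+00  big-endian(50 ab 99 09) = 0x50ab9909
  op=0x50ab9909>>24=0x50 ⇒ andi (RI)
  rd@[23:22]=0x2 ⇒ %r2
  imm@[21:0]=0x2b9909 ⇒ #2857225
@+04  big-endian(6c c0 00 00) = 0x6cc00000
  op=0x6cc00000>>24=0x6c ⇒ ld (RR)
  rd@[23:22]=0x3 ⇒ %r3
  rs@[21:20]=0x0 ⇒ %r0
@+08  big-endian(45 a0 00 00) = 0x45a00000
  op=0x45a00000>>24=0x45 ⇒ store (RR)
  rd@[23:22]=0x2 ⇒ %r2
  rs@[21:20]=0x2 ⇒ %r2
@+0c  big-endian(3d ff ff fc) = 0x3dfffffc
  op=0x3dfffffc>>24=0x3d ⇒ bnz (J)
  imm@[23:0]=0xfffffc (s24→-4) ⇒ #-4

andi %r2, #2857225; ld %r3, %r0; store %r2, %r2; bnz #-4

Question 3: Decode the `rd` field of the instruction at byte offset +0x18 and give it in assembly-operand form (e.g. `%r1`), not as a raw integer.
[18] 50 4a 11 ef → 0x504a11ef
  op=0x504a11ef>>24=0x50 ⇒ andi (RI)
  rd@[23:22]=0x1 ⇒ %r1
  imm@[21:0]=0xa11ef ⇒ #659951

%r1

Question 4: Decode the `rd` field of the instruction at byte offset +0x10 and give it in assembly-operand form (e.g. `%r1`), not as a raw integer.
%r2

+0x10: 7e bf 69 3d ⇒ word 0x7ebf693d (big)
  opcode bits[31:24]=0x7e: sbi/RI
  [23:22] rd=2 = %r2
  [21:0] imm=4155709 = #4155709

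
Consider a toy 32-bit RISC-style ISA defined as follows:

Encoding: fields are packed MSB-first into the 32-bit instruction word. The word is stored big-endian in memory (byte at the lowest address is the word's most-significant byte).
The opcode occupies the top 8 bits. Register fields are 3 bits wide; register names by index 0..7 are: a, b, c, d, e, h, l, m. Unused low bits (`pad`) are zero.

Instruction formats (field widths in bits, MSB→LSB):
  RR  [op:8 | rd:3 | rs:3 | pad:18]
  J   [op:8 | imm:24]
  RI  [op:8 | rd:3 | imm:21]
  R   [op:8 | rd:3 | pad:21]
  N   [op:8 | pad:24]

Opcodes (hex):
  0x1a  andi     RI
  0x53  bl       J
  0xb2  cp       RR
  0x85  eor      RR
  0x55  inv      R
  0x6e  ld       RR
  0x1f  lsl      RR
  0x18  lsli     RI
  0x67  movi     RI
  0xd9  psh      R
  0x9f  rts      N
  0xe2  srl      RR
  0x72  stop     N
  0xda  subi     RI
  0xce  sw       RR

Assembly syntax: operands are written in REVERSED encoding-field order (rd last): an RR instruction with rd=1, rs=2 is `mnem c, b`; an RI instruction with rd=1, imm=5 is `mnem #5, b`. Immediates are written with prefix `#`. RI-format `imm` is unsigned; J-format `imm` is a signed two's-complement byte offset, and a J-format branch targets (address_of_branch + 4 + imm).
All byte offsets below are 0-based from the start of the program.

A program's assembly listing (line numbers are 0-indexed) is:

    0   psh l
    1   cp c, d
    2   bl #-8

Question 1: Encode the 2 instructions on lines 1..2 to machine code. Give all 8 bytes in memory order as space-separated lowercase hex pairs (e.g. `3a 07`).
b2 68 00 00 53 ff ff f8

line 1 (cp): pack op=0xb2:8|rd=3:3|rs=2:3|pad=0:18 = 0xb2680000; big→ b2 68 00 00
line 2 (bl): pack op=0x53:8|imm=-8:24 = 0x53fffff8; big→ 53 ff ff f8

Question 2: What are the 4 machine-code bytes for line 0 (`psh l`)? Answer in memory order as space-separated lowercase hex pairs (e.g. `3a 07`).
d9 c0 00 00

line 0 (psh): pack op=0xd9:8|rd=6:3|pad=0:21 = 0xd9c00000; big→ d9 c0 00 00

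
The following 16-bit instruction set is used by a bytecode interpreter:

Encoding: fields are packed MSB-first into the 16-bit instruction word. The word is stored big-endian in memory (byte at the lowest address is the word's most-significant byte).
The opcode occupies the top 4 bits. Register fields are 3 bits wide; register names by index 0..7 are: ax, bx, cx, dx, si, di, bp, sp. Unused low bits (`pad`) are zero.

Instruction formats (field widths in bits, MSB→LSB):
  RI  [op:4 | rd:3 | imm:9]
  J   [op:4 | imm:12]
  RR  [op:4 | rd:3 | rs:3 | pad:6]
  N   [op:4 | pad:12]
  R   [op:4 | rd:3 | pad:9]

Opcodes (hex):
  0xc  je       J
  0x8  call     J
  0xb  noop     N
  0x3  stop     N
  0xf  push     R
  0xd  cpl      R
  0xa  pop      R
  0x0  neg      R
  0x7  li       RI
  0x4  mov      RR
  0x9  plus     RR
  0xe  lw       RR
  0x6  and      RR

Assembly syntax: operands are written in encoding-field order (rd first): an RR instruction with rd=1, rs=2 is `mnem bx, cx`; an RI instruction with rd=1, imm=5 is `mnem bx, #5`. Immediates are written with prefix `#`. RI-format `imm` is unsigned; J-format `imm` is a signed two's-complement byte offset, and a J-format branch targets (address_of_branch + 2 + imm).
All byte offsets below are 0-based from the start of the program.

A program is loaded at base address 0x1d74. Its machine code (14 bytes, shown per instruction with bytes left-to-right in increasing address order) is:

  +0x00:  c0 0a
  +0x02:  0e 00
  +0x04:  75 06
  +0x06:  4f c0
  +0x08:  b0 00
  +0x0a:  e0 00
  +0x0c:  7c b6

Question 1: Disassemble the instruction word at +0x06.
mov sp, sp

+0x06: 4f c0 ⇒ word 0x4fc0 (big)
  op=0x4fc0>>12=0x4 ⇒ mov (RR)
  rd: (w>>9)&0x7=0x7 → sp
  rs: (w>>6)&0x7=0x7 → sp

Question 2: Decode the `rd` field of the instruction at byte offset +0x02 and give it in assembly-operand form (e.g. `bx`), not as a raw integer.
sp

off 0x02: read 0e 00 as big → 0x0e00
  op=0x0e00>>12=0x0 ⇒ neg (R)
  rd@[11:9]=0x7 ⇒ sp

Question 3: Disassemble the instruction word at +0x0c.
+0x0c: 7c b6 ⇒ word 0x7cb6 (big)
  opcode bits[15:12]=0x7: li/RI
  rd@[11:9]=0x6 ⇒ bp
  imm@[8:0]=0xb6 ⇒ #182

li bp, #182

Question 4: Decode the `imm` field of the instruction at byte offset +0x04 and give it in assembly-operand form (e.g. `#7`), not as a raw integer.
off 0x04: read 75 06 as big → 0x7506
  op=0x7506>>12=0x7 ⇒ li (RI)
  [11:9] rd=2 = cx
  [8:0] imm=262 = #262

#262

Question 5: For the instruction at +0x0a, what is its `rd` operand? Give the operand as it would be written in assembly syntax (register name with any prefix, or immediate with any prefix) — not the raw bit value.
ax

@+0a  big-endian(e0 00) = 0xe000
  opcode bits[15:12]=0xe: lw/RR
  rd: (w>>9)&0x7=0x0 → ax
  rs: (w>>6)&0x7=0x0 → ax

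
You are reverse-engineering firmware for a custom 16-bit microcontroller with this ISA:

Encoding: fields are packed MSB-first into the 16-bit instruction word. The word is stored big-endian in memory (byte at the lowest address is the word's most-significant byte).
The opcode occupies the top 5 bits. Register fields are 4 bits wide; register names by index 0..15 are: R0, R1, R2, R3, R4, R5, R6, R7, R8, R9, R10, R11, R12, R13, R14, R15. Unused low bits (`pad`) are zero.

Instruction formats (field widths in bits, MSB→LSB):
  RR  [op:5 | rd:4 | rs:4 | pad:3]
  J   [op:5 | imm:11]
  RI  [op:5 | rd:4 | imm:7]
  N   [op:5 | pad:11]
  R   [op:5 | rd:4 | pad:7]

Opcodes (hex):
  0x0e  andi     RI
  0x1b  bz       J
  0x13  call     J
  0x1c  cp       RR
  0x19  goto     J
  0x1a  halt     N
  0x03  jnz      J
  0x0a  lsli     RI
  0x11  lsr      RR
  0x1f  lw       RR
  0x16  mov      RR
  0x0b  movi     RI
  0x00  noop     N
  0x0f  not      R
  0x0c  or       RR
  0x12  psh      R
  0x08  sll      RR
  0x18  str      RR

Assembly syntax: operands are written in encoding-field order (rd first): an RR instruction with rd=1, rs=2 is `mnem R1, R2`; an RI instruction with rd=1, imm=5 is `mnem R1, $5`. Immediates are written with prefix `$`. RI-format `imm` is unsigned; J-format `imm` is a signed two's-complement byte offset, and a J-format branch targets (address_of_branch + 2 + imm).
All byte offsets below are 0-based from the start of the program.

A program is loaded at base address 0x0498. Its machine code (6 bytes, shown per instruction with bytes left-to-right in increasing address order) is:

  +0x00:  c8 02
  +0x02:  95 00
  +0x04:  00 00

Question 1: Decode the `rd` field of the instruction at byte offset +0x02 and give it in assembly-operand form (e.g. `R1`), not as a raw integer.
R10

+0x02: 95 00 ⇒ word 0x9500 (big)
  op=0x9500>>11=0x12 ⇒ psh (R)
  rd@[10:7]=0xa ⇒ R10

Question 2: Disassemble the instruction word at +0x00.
goto $2

off 0x00: read c8 02 as big → 0xc802
  op=0xc802>>11=0x19 ⇒ goto (J)
  imm@[10:0]=0x2 ⇒ $2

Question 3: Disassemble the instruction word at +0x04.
off 0x04: read 00 00 as big → 0x0000
  top 5b → 0x0 → noop [N]

noop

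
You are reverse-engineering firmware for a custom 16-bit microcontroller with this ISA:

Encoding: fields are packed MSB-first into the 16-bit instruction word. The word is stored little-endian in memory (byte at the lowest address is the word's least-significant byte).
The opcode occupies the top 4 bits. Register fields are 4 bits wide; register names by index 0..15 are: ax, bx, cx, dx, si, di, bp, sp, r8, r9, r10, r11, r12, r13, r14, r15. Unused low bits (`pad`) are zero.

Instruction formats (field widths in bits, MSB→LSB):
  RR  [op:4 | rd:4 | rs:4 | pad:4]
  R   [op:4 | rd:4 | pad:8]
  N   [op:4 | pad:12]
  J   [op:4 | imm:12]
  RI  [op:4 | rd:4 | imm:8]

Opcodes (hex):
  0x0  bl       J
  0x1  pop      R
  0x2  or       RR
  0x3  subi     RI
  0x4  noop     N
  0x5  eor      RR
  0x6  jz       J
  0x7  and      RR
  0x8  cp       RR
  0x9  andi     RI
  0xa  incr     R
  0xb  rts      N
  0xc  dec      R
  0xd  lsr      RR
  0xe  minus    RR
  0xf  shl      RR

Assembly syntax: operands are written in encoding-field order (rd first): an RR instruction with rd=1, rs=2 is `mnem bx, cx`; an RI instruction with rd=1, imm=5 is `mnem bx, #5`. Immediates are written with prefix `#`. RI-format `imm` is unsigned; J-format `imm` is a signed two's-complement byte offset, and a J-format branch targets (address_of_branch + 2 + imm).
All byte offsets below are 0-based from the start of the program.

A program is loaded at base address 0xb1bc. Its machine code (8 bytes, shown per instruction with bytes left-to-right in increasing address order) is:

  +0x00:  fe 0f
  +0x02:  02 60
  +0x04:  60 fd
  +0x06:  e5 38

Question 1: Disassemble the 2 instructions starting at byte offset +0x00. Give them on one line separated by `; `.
[00] fe 0f → 0x0ffe
  top 4b → 0x0 → bl [J]
  imm: (w>>0)&0xfff=0xffe (s12→-2) → #-2
[02] 02 60 → 0x6002
  top 4b → 0x6 → jz [J]
  imm: (w>>0)&0xfff=0x2 → #2

bl #-2; jz #2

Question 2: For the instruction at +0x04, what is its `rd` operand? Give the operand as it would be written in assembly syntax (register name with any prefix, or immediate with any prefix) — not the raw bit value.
off 0x04: read 60 fd as little → 0xfd60
  op=0xfd60>>12=0xf ⇒ shl (RR)
  rd@[11:8]=0xd ⇒ r13
  rs@[7:4]=0x6 ⇒ bp

r13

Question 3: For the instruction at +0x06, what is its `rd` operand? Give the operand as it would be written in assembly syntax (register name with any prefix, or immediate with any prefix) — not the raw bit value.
r8

off 0x06: read e5 38 as little → 0x38e5
  top 4b → 0x3 → subi [RI]
  rd@[11:8]=0x8 ⇒ r8
  imm@[7:0]=0xe5 ⇒ #229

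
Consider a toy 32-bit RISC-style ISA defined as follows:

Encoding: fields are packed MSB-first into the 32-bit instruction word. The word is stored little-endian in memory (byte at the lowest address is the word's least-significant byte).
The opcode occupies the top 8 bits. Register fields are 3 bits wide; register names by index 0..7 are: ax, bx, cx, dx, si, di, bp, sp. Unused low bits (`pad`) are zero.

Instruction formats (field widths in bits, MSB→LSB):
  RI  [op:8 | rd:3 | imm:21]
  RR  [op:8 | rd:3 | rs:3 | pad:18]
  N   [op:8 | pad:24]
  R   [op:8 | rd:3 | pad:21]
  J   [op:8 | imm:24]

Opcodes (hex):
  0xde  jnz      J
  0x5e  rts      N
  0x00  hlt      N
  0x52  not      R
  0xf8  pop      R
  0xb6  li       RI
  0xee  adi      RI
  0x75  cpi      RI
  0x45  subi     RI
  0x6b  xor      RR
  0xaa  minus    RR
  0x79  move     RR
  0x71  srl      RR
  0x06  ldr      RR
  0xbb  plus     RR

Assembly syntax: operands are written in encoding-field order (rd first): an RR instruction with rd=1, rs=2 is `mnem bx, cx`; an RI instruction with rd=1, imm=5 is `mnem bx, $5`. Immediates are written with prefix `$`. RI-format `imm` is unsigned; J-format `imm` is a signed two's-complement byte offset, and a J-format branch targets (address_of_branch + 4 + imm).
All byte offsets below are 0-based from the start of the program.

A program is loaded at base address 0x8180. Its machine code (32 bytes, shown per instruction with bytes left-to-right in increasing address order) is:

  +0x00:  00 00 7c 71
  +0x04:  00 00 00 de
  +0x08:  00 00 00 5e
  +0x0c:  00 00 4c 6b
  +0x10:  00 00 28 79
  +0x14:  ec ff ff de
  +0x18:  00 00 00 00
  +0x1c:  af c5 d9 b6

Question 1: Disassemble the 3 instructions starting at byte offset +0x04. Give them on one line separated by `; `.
jnz $0; rts; xor cx, dx

[04] 00 00 00 de → 0xde000000
  top 8b → 0xde → jnz [J]
  imm: (w>>0)&0xffffff=0x0 → $0
[08] 00 00 00 5e → 0x5e000000
  top 8b → 0x5e → rts [N]
[0c] 00 00 4c 6b → 0x6b4c0000
  top 8b → 0x6b → xor [RR]
  rd: (w>>21)&0x7=0x2 → cx
  rs: (w>>18)&0x7=0x3 → dx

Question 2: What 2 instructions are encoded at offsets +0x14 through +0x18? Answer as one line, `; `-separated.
jnz $-20; hlt

off 0x14: read ec ff ff de as little → 0xdeffffec
  opcode bits[31:24]=0xde: jnz/J
  imm@[23:0]=0xffffec (s24→-20) ⇒ $-20
off 0x18: read 00 00 00 00 as little → 0x00000000
  opcode bits[31:24]=0x0: hlt/N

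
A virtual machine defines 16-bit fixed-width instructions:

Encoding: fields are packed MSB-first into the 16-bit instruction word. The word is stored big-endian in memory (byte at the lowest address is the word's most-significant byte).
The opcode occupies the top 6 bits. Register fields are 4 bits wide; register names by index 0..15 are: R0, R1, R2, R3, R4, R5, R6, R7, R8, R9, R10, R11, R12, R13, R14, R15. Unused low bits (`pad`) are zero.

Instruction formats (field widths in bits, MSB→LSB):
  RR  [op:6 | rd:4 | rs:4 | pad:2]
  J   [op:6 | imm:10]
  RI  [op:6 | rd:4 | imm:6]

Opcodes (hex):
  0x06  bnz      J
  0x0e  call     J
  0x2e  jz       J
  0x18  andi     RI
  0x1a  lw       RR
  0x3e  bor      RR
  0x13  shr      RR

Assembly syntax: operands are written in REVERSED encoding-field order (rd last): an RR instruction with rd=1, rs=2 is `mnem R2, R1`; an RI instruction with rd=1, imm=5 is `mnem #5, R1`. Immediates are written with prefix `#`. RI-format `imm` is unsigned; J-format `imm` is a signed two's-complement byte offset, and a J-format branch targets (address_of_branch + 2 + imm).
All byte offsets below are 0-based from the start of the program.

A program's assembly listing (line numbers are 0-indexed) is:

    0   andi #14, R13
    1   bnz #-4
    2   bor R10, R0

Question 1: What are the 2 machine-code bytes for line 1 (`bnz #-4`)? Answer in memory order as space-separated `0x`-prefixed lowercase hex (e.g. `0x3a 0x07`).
0x1b 0xfc

1. bnz fields op=0x6:6|imm=-4:10 → word 1bfch → 1b fc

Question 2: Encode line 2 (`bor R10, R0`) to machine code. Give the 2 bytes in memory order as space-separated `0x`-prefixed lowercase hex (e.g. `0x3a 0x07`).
L2: bor op=0x3e:6|rd=0:4|rs=10:4|pad=0:2 ⇒ 0xf828 ⇒ big f8 28

0xf8 0x28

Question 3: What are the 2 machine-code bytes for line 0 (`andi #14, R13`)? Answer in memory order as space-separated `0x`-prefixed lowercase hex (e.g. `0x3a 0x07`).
L0: andi op=0x18:6|rd=13:4|imm=14:6 ⇒ 0x634e ⇒ big 63 4e

0x63 0x4e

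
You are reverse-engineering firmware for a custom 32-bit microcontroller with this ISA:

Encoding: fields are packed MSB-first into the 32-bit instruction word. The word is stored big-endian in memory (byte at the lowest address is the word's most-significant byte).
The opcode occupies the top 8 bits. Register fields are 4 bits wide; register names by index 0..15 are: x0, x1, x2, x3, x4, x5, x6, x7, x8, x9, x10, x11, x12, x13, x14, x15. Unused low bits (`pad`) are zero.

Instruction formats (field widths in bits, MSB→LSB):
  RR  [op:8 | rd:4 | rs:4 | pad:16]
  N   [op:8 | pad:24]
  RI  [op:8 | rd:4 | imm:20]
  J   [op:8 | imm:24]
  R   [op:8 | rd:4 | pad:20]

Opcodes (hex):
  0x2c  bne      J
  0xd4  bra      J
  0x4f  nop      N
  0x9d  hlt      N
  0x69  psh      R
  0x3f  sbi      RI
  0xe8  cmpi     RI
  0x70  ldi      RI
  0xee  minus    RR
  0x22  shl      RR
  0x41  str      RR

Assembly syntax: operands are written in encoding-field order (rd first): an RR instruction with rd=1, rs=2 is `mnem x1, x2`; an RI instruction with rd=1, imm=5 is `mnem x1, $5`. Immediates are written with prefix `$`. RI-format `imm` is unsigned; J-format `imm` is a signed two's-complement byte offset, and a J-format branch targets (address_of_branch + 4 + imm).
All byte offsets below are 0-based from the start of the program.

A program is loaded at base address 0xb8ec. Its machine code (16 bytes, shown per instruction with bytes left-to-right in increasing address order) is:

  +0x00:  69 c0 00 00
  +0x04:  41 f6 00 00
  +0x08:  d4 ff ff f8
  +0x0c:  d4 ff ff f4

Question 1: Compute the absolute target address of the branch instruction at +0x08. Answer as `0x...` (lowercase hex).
@+08  big-endian(d4 ff ff f8) = 0xd4fffff8
  top 8b → 0xd4 → bra [J]
  imm@[23:0]=0xfffff8 (s24→-8) ⇒ $-8
  target = base 0xb8ec + off 0x08 + 4 + imm -8 = 0xb8f0

0xb8f0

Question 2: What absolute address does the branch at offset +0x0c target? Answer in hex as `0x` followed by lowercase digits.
0xb8f0

[0c] d4 ff ff f4 → 0xd4fffff4
  opcode bits[31:24]=0xd4: bra/J
  imm@[23:0]=0xfffff4 (s24→-12) ⇒ $-12
  target = base 0xb8ec + off 0x0c + 4 + imm -12 = 0xb8f0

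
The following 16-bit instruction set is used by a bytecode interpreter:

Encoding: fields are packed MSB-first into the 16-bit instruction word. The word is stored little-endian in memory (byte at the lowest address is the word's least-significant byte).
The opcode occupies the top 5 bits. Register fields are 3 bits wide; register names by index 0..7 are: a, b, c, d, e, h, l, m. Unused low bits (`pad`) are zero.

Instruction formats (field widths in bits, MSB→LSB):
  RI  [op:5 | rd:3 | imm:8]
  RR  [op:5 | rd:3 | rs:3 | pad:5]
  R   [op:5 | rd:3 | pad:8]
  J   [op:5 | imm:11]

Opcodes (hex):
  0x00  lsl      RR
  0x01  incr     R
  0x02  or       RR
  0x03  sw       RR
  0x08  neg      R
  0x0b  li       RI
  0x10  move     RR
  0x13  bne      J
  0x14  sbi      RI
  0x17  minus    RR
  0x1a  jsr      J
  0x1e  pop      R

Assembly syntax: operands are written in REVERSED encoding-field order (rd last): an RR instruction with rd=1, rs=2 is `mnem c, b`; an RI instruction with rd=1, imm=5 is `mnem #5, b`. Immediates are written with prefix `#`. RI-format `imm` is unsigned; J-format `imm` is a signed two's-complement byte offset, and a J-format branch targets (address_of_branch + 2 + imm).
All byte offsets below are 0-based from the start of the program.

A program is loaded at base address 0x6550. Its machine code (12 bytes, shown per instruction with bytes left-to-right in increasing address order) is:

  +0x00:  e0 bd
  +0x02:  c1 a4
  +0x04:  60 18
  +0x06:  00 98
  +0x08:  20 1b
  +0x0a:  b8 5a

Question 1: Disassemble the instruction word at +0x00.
off 0x00: read e0 bd as little → 0xbde0
  op=0xbde0>>11=0x17 ⇒ minus (RR)
  rd@[10:8]=0x5 ⇒ h
  rs@[7:5]=0x7 ⇒ m

minus m, h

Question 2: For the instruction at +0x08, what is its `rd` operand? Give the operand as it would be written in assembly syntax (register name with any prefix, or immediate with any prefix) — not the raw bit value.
d

[08] 20 1b → 0x1b20
  opcode bits[15:11]=0x3: sw/RR
  rd@[10:8]=0x3 ⇒ d
  rs@[7:5]=0x1 ⇒ b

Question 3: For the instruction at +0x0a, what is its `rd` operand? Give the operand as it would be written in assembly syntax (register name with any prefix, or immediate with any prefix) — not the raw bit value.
c

+0x0a: b8 5a ⇒ word 0x5ab8 (little)
  opcode bits[15:11]=0xb: li/RI
  [10:8] rd=2 = c
  [7:0] imm=184 = #184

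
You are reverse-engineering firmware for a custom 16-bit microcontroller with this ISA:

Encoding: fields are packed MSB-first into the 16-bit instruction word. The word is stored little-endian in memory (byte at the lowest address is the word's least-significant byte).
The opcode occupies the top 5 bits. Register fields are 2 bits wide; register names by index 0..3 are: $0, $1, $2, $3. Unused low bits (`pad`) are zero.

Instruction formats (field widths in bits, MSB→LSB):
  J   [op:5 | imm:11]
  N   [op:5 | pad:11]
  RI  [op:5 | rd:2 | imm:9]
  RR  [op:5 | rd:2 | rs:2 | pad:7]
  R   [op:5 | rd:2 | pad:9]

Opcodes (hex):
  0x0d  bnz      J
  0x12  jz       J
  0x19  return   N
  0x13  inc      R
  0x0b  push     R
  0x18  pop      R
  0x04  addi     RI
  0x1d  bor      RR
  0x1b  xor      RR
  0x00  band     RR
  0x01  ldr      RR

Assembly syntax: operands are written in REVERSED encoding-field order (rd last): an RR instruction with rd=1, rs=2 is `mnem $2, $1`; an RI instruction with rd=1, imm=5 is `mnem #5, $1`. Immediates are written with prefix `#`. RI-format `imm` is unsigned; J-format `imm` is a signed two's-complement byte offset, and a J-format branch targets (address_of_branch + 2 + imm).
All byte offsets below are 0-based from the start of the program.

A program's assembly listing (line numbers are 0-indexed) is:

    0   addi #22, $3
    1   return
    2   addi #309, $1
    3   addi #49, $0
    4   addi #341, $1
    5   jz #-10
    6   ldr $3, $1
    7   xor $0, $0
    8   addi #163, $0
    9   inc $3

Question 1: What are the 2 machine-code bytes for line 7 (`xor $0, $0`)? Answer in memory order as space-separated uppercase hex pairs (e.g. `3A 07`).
7. xor fields op=0x1b:5|rd=0:2|rs=0:2|pad=0:7 → word d800h → 00 d8

00 D8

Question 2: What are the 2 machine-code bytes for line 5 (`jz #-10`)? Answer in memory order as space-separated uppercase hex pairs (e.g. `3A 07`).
F6 97

5. jz fields op=0x12:5|imm=-10:11 → word 97f6h → f6 97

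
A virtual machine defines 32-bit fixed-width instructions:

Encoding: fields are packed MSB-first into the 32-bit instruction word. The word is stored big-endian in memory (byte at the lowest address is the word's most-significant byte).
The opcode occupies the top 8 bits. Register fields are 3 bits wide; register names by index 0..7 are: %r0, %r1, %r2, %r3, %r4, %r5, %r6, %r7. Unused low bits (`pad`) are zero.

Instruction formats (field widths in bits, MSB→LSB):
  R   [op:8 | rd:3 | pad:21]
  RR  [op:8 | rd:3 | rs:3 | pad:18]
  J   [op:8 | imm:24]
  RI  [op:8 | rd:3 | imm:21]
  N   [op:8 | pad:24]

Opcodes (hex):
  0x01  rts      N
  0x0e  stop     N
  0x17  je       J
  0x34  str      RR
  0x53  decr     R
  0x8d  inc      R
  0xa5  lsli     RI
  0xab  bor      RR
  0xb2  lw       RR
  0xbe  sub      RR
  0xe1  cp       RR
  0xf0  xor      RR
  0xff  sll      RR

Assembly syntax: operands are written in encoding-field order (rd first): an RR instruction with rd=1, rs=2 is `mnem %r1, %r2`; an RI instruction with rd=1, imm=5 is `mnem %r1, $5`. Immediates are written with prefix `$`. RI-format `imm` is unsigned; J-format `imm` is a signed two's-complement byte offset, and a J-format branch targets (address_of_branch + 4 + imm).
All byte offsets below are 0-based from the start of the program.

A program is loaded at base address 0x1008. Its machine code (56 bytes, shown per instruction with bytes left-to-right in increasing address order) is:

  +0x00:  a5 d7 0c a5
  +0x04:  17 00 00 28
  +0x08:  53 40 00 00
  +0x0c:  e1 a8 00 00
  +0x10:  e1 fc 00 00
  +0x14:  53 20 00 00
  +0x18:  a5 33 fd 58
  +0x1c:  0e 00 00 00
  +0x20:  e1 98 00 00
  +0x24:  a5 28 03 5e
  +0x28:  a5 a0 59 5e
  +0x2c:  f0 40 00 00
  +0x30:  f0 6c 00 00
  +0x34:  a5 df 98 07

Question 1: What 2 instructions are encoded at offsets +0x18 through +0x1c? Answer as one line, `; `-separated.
+0x18: a5 33 fd 58 ⇒ word 0xa533fd58 (big)
  op=0xa533fd58>>24=0xa5 ⇒ lsli (RI)
  [23:21] rd=1 = %r1
  [20:0] imm=1310040 = $1310040
+0x1c: 0e 00 00 00 ⇒ word 0x0e000000 (big)
  op=0x0e000000>>24=0xe ⇒ stop (N)

lsli %r1, $1310040; stop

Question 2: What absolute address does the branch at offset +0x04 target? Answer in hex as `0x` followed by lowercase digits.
0x1038

off 0x04: read 17 00 00 28 as big → 0x17000028
  op=0x17000028>>24=0x17 ⇒ je (J)
  [23:0] imm=40 = $40
  target = base 0x1008 + off 0x04 + 4 + imm 40 = 0x1038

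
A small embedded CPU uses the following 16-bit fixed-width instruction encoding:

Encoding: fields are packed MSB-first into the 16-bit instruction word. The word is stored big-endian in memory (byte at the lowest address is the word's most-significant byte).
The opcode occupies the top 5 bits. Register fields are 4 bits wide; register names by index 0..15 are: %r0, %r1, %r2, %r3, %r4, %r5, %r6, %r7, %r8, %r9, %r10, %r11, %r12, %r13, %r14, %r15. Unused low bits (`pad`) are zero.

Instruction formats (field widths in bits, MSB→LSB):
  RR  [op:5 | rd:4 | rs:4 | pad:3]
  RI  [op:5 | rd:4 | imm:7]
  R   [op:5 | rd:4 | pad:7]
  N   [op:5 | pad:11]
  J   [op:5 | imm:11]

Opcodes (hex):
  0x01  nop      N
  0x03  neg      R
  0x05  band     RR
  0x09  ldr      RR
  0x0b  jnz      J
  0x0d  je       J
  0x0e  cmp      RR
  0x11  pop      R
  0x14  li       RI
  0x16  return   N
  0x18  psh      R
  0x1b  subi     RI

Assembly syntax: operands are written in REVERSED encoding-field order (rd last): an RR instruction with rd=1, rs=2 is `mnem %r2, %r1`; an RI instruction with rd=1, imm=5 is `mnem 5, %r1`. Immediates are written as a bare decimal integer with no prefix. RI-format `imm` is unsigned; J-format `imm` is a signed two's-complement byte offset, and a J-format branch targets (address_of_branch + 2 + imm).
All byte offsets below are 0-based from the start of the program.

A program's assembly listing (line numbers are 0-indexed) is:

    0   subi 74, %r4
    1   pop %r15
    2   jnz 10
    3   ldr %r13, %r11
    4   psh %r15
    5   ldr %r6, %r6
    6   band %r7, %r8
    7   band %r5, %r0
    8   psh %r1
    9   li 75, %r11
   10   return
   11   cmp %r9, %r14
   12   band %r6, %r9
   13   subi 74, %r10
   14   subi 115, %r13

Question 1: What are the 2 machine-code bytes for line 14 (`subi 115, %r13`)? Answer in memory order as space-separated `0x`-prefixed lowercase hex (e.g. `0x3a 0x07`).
line 14 (subi): pack op=0x1b:5|rd=13:4|imm=115:7 = 0xdef3; big→ de f3

0xde 0xf3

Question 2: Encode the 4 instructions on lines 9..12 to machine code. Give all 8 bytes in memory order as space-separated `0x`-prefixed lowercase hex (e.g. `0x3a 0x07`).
L9: li op=0x14:5|rd=11:4|imm=75:7 ⇒ 0xa5cb ⇒ big a5 cb
L10: return op=0x16:5|pad=0:11 ⇒ 0xb000 ⇒ big b0 00
L11: cmp op=0xe:5|rd=14:4|rs=9:4|pad=0:3 ⇒ 0x7748 ⇒ big 77 48
L12: band op=0x5:5|rd=9:4|rs=6:4|pad=0:3 ⇒ 0x2cb0 ⇒ big 2c b0

0xa5 0xcb 0xb0 0x00 0x77 0x48 0x2c 0xb0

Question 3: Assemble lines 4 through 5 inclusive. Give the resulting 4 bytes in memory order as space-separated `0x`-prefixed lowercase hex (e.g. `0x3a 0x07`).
0xc7 0x80 0x4b 0x30

L4: psh op=0x18:5|rd=15:4|pad=0:7 ⇒ 0xc780 ⇒ big c7 80
L5: ldr op=0x9:5|rd=6:4|rs=6:4|pad=0:3 ⇒ 0x4b30 ⇒ big 4b 30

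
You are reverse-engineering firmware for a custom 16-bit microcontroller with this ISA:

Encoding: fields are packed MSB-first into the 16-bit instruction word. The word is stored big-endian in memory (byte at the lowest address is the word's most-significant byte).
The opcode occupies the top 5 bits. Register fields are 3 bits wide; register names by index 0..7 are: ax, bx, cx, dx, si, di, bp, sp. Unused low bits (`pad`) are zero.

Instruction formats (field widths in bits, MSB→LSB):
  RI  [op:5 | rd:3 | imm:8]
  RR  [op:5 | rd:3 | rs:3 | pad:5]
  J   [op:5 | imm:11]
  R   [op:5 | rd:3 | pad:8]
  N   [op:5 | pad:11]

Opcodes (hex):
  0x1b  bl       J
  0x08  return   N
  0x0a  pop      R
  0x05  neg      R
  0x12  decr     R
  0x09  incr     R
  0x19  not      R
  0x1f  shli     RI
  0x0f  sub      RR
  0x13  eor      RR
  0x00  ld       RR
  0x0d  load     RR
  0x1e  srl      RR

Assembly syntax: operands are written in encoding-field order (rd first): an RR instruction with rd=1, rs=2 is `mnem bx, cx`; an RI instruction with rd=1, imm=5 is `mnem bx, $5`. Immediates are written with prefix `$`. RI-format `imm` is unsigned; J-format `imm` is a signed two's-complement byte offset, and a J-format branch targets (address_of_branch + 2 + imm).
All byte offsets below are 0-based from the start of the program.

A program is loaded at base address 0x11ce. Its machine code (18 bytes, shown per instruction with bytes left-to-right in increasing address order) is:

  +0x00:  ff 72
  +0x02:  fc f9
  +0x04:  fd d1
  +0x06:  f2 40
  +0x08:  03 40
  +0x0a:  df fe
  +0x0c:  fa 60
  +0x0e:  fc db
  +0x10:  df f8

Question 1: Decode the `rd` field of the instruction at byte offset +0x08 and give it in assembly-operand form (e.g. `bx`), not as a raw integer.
dx

[08] 03 40 → 0x0340
  top 5b → 0x0 → ld [RR]
  [10:8] rd=3 = dx
  [7:5] rs=2 = cx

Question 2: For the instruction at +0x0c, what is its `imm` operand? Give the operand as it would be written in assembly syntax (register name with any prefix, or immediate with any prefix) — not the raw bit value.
off 0x0c: read fa 60 as big → 0xfa60
  op=0xfa60>>11=0x1f ⇒ shli (RI)
  [10:8] rd=2 = cx
  [7:0] imm=96 = $96

$96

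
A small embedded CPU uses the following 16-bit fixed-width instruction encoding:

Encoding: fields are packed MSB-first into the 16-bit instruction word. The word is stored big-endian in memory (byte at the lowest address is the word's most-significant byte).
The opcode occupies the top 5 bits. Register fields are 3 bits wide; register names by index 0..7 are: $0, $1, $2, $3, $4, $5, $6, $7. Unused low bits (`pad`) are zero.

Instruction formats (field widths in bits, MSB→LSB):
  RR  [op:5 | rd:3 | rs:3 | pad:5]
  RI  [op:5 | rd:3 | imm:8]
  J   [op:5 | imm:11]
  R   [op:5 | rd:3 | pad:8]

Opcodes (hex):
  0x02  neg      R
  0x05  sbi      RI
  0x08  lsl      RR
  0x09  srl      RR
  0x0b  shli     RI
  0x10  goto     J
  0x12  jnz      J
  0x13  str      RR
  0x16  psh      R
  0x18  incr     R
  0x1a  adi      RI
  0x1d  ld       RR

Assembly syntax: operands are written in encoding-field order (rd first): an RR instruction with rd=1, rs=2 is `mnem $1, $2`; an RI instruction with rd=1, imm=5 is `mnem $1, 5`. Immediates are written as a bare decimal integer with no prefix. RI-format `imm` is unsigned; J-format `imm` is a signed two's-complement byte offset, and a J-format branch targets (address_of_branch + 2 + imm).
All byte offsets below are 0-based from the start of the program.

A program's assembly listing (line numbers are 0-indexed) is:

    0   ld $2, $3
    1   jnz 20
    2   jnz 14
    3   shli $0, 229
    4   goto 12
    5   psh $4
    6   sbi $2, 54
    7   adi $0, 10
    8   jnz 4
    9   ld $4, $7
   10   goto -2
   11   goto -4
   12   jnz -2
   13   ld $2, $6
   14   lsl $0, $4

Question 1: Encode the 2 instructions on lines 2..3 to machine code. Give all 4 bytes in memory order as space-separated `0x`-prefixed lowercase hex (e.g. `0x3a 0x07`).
0x90 0x0e 0x58 0xe5

2. jnz fields op=0x12:5|imm=14:11 → word 900eh → 90 0e
3. shli fields op=0xb:5|rd=0:3|imm=229:8 → word 58e5h → 58 e5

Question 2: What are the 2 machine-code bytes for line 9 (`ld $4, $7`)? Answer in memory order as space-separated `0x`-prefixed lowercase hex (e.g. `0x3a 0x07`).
line 9 (ld): pack op=0x1d:5|rd=4:3|rs=7:3|pad=0:5 = 0xece0; big→ ec e0

0xec 0xe0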